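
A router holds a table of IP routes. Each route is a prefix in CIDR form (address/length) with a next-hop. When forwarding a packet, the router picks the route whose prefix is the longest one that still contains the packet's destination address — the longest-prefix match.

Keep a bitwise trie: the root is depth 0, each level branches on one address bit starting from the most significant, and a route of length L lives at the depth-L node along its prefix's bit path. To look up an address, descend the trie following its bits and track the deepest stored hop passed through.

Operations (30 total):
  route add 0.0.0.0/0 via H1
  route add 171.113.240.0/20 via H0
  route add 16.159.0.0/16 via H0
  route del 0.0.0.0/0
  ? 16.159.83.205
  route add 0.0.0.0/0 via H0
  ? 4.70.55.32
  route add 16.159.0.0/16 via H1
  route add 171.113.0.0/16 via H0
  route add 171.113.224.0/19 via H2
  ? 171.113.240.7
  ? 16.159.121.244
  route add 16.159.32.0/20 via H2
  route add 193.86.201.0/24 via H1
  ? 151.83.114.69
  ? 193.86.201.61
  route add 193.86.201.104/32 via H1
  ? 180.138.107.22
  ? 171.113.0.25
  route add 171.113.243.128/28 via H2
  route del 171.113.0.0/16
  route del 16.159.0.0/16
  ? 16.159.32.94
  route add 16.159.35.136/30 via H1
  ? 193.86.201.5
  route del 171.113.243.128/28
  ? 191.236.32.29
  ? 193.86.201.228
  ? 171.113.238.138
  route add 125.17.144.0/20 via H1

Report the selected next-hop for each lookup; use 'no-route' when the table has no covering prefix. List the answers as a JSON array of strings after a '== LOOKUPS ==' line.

Apply in order:
  + 0.0.0.0/0 (H1) depth=0
  + 171.113.240.0/20 (H0) depth=20
  + 16.159.0.0/16 (H0) depth=16
  - 0.0.0.0/0 clear@0
  Q 16.159.83.205: descend 0001000010011111 ; hops seen [H0] ; pick H0
  + 0.0.0.0/0 (H0) depth=0
  Q 4.70.55.32: descend 000 ; hops seen [H0] ; pick H0
  + 16.159.0.0/16 (H1) depth=16
  + 171.113.0.0/16 (H0) depth=16
  + 171.113.224.0/19 (H2) depth=19
  Q 171.113.240.7: descend 10101011011100011111 ; hops seen [H0,H0,H2,H0] ; pick H0
  Q 16.159.121.244: descend 0001000010011111 ; hops seen [H0,H1] ; pick H1
  + 16.159.32.0/20 (H2) depth=20
  + 193.86.201.0/24 (H1) depth=24
  Q 151.83.114.69: descend 10 ; hops seen [H0] ; pick H0
  Q 193.86.201.61: descend 110000010101011011001001 ; hops seen [H0,H1] ; pick H1
  + 193.86.201.104/32 (H1) depth=32
  Q 180.138.107.22: descend 101 ; hops seen [H0] ; pick H0
  Q 171.113.0.25: descend 1010101101110001 ; hops seen [H0,H0] ; pick H0
  + 171.113.243.128/28 (H2) depth=28
  - 171.113.0.0/16 clear@16
  - 16.159.0.0/16 clear@16
  Q 16.159.32.94: descend 00010000100111110010 ; hops seen [H0,H2] ; pick H2
  + 16.159.35.136/30 (H1) depth=30
  Q 193.86.201.5: descend 1100000101010110110010010 ; hops seen [H0,H1] ; pick H1
  - 171.113.243.128/28 clear@28
  Q 191.236.32.29: descend 101 ; hops seen [H0] ; pick H0
  Q 193.86.201.228: descend 110000010101011011001001 ; hops seen [H0,H1] ; pick H1
  Q 171.113.238.138: descend 1010101101110001111 ; hops seen [H0,H2] ; pick H2
  + 125.17.144.0/20 (H1) depth=20

== LOOKUPS ==
["H0","H0","H0","H1","H0","H1","H0","H0","H2","H1","H0","H1","H2"]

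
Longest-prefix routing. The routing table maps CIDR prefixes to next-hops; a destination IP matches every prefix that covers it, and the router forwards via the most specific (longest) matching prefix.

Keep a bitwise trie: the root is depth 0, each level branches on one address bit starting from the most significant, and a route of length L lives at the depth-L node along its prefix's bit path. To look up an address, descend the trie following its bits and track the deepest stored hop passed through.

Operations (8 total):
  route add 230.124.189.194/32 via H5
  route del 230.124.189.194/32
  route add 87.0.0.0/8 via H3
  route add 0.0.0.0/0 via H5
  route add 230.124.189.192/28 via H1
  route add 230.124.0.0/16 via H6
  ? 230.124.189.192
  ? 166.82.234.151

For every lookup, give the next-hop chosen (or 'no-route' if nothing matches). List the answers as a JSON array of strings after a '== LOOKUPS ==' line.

Trace:
  add 230.124.189.194/32 -> H5 at depth 32
  - 230.124.189.194/32 clear@32
  add 87.0.0.0/8 -> H3 at depth 8
  add 0.0.0.0/0 -> H5 at depth 0
  add 230.124.189.192/28 -> H1 at depth 28
  add 230.124.0.0/16 -> H6 at depth 16
  Q 230.124.189.192: descend 111001100111110010111101110000 ; hops seen [H5,H6,H1] ; pick H1
  Q 166.82.234.151: descend 1 ; hops seen [H5] ; pick H5

== LOOKUPS ==
["H1","H5"]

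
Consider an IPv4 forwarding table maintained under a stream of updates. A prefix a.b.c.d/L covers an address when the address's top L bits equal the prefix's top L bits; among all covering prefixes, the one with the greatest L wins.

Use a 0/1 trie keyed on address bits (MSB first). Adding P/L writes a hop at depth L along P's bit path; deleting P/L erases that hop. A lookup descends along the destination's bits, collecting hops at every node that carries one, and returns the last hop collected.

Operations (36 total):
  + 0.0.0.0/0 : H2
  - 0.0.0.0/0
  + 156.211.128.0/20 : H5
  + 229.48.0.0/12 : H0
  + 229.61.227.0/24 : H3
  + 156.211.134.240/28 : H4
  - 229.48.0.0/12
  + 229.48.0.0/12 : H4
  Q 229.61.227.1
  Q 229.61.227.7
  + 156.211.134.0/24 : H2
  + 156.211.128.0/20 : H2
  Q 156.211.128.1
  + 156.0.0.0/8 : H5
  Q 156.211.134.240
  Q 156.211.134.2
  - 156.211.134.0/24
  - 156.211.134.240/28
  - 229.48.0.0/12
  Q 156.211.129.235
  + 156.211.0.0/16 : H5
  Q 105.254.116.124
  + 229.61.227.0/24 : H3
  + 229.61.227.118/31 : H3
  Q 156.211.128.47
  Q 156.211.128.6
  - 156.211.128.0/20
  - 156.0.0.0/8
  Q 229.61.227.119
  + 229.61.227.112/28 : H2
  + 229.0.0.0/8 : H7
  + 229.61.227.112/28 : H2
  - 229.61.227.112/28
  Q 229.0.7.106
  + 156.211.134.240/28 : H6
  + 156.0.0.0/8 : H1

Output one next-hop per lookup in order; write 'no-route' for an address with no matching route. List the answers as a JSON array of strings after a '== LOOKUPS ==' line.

Trace:
  add 0.0.0.0/0 -> H2 at depth 0
  del 0.0.0.0/0 (clear depth 0)
  add 156.211.128.0/20 -> H5 at depth 20
  add 229.48.0.0/12 -> H0 at depth 12
  add 229.61.227.0/24 -> H3 at depth 24
  add 156.211.134.240/28 -> H4 at depth 28
  del 229.48.0.0/12 (clear depth 12)
  add 229.48.0.0/12 -> H4 at depth 12
  lookup 229.61.227.1: bits 111001010011110111100011 walk d0:-→d1:-→d2:-→d3:-→d4:-→d5:-→d6:-→d7:-→d8:-→d9:-→d10:-→d11:-→d12:H4→d13:-→d14:-→d15:-→d16:-→d17:-→d18:-→d19:-→d20:-→d21:-→d22:-→d23:-→d24:H3 -> H3
  lookup 229.61.227.7: bits 111001010011110111100011 walk d0:-→d1:-→d2:-→d3:-→d4:-→d5:-→d6:-→d7:-→d8:-→d9:-→d10:-→d11:-→d12:H4→d13:-→d14:-→d15:-→d16:-→d17:-→d18:-→d19:-→d20:-→d21:-→d22:-→d23:-→d24:H3 -> H3
  add 156.211.134.0/24 -> H2 at depth 24
  add 156.211.128.0/20 -> H2 at depth 20
  lookup 156.211.128.1: bits 100111001101001110000 walk d0:-→d1:-→d2:-→d3:-→d4:-→d5:-→d6:-→d7:-→d8:-→d9:-→d10:-→d11:-→d12:-→d13:-→d14:-→d15:-→d16:-→d17:-→d18:-→d19:-→d20:H2→d21:- -> H2
  add 156.0.0.0/8 -> H5 at depth 8
  lookup 156.211.134.240: bits 1001110011010011100001101111 walk d0:-→d1:-→d2:-→d3:-→d4:-→d5:-→d6:-→d7:-→d8:H5→d9:-→d10:-→d11:-→d12:-→d13:-→d14:-→d15:-→d16:-→d17:-→d18:-→d19:-→d20:H2→d21:-→d22:-→d23:-→d24:H2→d25:-→d26:-→d27:-→d28:H4 -> H4
  lookup 156.211.134.2: bits 100111001101001110000110 walk d0:-→d1:-→d2:-→d3:-→d4:-→d5:-→d6:-→d7:-→d8:H5→d9:-→d10:-→d11:-→d12:-→d13:-→d14:-→d15:-→d16:-→d17:-→d18:-→d19:-→d20:H2→d21:-→d22:-→d23:-→d24:H2 -> H2
  del 156.211.134.0/24 (clear depth 24)
  del 156.211.134.240/28 (clear depth 28)
  del 229.48.0.0/12 (clear depth 12)
  lookup 156.211.129.235: bits 100111001101001110000 walk d0:-→d1:-→d2:-→d3:-→d4:-→d5:-→d6:-→d7:-→d8:H5→d9:-→d10:-→d11:-→d12:-→d13:-→d14:-→d15:-→d16:-→d17:-→d18:-→d19:-→d20:H2→d21:- -> H2
  add 156.211.0.0/16 -> H5 at depth 16
  lookup 105.254.116.124: bits ε walk d0:- -> no-route
  add 229.61.227.0/24 -> H3 at depth 24
  add 229.61.227.118/31 -> H3 at depth 31
  lookup 156.211.128.47: bits 100111001101001110000 walk d0:-→d1:-→d2:-→d3:-→d4:-→d5:-→d6:-→d7:-→d8:H5→d9:-→d10:-→d11:-→d12:-→d13:-→d14:-→d15:-→d16:H5→d17:-→d18:-→d19:-→d20:H2→d21:- -> H2
  lookup 156.211.128.6: bits 100111001101001110000 walk d0:-→d1:-→d2:-→d3:-→d4:-→d5:-→d6:-→d7:-→d8:H5→d9:-→d10:-→d11:-→d12:-→d13:-→d14:-→d15:-→d16:H5→d17:-→d18:-→d19:-→d20:H2→d21:- -> H2
  del 156.211.128.0/20 (clear depth 20)
  del 156.0.0.0/8 (clear depth 8)
  lookup 229.61.227.119: bits 1110010100111101111000110111011 walk d0:-→d1:-→d2:-→d3:-→d4:-→d5:-→d6:-→d7:-→d8:-→d9:-→d10:-→d11:-→d12:-→d13:-→d14:-→d15:-→d16:-→d17:-→d18:-→d19:-→d20:-→d21:-→d22:-→d23:-→d24:H3→d25:-→d26:-→d27:-→d28:-→d29:-→d30:-→d31:H3 -> H3
  add 229.61.227.112/28 -> H2 at depth 28
  add 229.0.0.0/8 -> H7 at depth 8
  add 229.61.227.112/28 -> H2 at depth 28
  del 229.61.227.112/28 (clear depth 28)
  lookup 229.0.7.106: bits 1110010100 walk d0:-→d1:-→d2:-→d3:-→d4:-→d5:-→d6:-→d7:-→d8:H7→d9:-→d10:- -> H7
  add 156.211.134.240/28 -> H6 at depth 28
  add 156.0.0.0/8 -> H1 at depth 8

== LOOKUPS ==
["H3","H3","H2","H4","H2","H2","no-route","H2","H2","H3","H7"]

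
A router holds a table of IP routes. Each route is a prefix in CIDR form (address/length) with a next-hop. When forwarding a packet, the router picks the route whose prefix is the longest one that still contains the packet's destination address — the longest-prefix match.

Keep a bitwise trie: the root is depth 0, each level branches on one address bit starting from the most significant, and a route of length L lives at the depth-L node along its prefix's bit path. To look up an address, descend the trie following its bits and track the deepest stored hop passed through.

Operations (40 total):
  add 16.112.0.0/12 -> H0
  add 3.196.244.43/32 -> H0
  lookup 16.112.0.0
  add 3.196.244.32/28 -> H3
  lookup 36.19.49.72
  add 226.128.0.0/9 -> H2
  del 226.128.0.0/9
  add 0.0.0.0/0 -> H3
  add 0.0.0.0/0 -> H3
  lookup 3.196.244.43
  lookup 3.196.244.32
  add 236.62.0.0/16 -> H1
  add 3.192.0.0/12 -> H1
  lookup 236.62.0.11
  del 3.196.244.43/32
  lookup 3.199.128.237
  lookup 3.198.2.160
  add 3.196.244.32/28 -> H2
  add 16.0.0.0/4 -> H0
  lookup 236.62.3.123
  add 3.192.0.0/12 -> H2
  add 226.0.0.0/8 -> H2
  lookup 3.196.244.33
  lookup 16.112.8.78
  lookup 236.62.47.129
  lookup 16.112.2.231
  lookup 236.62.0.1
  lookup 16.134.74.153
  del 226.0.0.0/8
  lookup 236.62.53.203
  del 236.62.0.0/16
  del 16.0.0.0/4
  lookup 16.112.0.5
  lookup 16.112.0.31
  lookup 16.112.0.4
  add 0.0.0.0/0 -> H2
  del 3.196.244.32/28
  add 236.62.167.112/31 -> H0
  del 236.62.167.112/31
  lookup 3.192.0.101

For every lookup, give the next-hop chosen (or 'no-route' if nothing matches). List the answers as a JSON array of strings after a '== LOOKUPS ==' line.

Trace:
  + 16.112.0.0/12 (H0) depth=12
  + 3.196.244.43/32 (H0) depth=32
  lookup 16.112.0.0: bits 000100000111 walk d0:-→d1:-→d2:-→d3:-→d4:-→d5:-→d6:-→d7:-→d8:-→d9:-→d10:-→d11:-→d12:H0 -> H0
  + 3.196.244.32/28 (H3) depth=28
  lookup 36.19.49.72: bits 00 walk d0:-→d1:-→d2:- -> no-route
  + 226.128.0.0/9 (H2) depth=9
  del 226.128.0.0/9 (clear depth 9)
  + 0.0.0.0/0 (H3) depth=0
  + 0.0.0.0/0 (H3) depth=0
  lookup 3.196.244.43: bits 00000011110001001111010000101011 walk d0:H3→d1:-→d2:-→d3:-→d4:-→d5:-→d6:-→d7:-→d8:-→d9:-→d10:-→d11:-→d12:-→d13:-→d14:-→d15:-→d16:-→d17:-→d18:-→d19:-→d20:-→d21:-→d22:-→d23:-→d24:-→d25:-→d26:-→d27:-→d28:H3→d29:-→d30:-→d31:-→d32:H0 -> H0
  lookup 3.196.244.32: bits 0000001111000100111101000010 walk d0:H3→d1:-→d2:-→d3:-→d4:-→d5:-→d6:-→d7:-→d8:-→d9:-→d10:-→d11:-→d12:-→d13:-→d14:-→d15:-→d16:-→d17:-→d18:-→d19:-→d20:-→d21:-→d22:-→d23:-→d24:-→d25:-→d26:-→d27:-→d28:H3 -> H3
  + 236.62.0.0/16 (H1) depth=16
  + 3.192.0.0/12 (H1) depth=12
  lookup 236.62.0.11: bits 1110110000111110 walk d0:H3→d1:-→d2:-→d3:-→d4:-→d5:-→d6:-→d7:-→d8:-→d9:-→d10:-→d11:-→d12:-→d13:-→d14:-→d15:-→d16:H1 -> H1
  del 3.196.244.43/32 (clear depth 32)
  lookup 3.199.128.237: bits 00000011110001 walk d0:H3→d1:-→d2:-→d3:-→d4:-→d5:-→d6:-→d7:-→d8:-→d9:-→d10:-→d11:-→d12:H1→d13:-→d14:- -> H1
  lookup 3.198.2.160: bits 00000011110001 walk d0:H3→d1:-→d2:-→d3:-→d4:-→d5:-→d6:-→d7:-→d8:-→d9:-→d10:-→d11:-→d12:H1→d13:-→d14:- -> H1
  + 3.196.244.32/28 (H2) depth=28
  + 16.0.0.0/4 (H0) depth=4
  lookup 236.62.3.123: bits 1110110000111110 walk d0:H3→d1:-→d2:-→d3:-→d4:-→d5:-→d6:-→d7:-→d8:-→d9:-→d10:-→d11:-→d12:-→d13:-→d14:-→d15:-→d16:H1 -> H1
  + 3.192.0.0/12 (H2) depth=12
  + 226.0.0.0/8 (H2) depth=8
  lookup 3.196.244.33: bits 0000001111000100111101000010 walk d0:H3→d1:-→d2:-→d3:-→d4:-→d5:-→d6:-→d7:-→d8:-→d9:-→d10:-→d11:-→d12:H2→d13:-→d14:-→d15:-→d16:-→d17:-→d18:-→d19:-→d20:-→d21:-→d22:-→d23:-→d24:-→d25:-→d26:-→d27:-→d28:H2 -> H2
  lookup 16.112.8.78: bits 000100000111 walk d0:H3→d1:-→d2:-→d3:-→d4:H0→d5:-→d6:-→d7:-→d8:-→d9:-→d10:-→d11:-→d12:H0 -> H0
  lookup 236.62.47.129: bits 1110110000111110 walk d0:H3→d1:-→d2:-→d3:-→d4:-→d5:-→d6:-→d7:-→d8:-→d9:-→d10:-→d11:-→d12:-→d13:-→d14:-→d15:-→d16:H1 -> H1
  lookup 16.112.2.231: bits 000100000111 walk d0:H3→d1:-→d2:-→d3:-→d4:H0→d5:-→d6:-→d7:-→d8:-→d9:-→d10:-→d11:-→d12:H0 -> H0
  lookup 236.62.0.1: bits 1110110000111110 walk d0:H3→d1:-→d2:-→d3:-→d4:-→d5:-→d6:-→d7:-→d8:-→d9:-→d10:-→d11:-→d12:-→d13:-→d14:-→d15:-→d16:H1 -> H1
  lookup 16.134.74.153: bits 00010000 walk d0:H3→d1:-→d2:-→d3:-→d4:H0→d5:-→d6:-→d7:-→d8:- -> H0
  del 226.0.0.0/8 (clear depth 8)
  lookup 236.62.53.203: bits 1110110000111110 walk d0:H3→d1:-→d2:-→d3:-→d4:-→d5:-→d6:-→d7:-→d8:-→d9:-→d10:-→d11:-→d12:-→d13:-→d14:-→d15:-→d16:H1 -> H1
  del 236.62.0.0/16 (clear depth 16)
  del 16.0.0.0/4 (clear depth 4)
  lookup 16.112.0.5: bits 000100000111 walk d0:H3→d1:-→d2:-→d3:-→d4:-→d5:-→d6:-→d7:-→d8:-→d9:-→d10:-→d11:-→d12:H0 -> H0
  lookup 16.112.0.31: bits 000100000111 walk d0:H3→d1:-→d2:-→d3:-→d4:-→d5:-→d6:-→d7:-→d8:-→d9:-→d10:-→d11:-→d12:H0 -> H0
  lookup 16.112.0.4: bits 000100000111 walk d0:H3→d1:-→d2:-→d3:-→d4:-→d5:-→d6:-→d7:-→d8:-→d9:-→d10:-→d11:-→d12:H0 -> H0
  + 0.0.0.0/0 (H2) depth=0
  del 3.196.244.32/28 (clear depth 28)
  + 236.62.167.112/31 (H0) depth=31
  del 236.62.167.112/31 (clear depth 31)
  lookup 3.192.0.101: bits 0000001111000 walk d0:H2→d1:-→d2:-→d3:-→d4:-→d5:-→d6:-→d7:-→d8:-→d9:-→d10:-→d11:-→d12:H2→d13:- -> H2

== LOOKUPS ==
["H0","no-route","H0","H3","H1","H1","H1","H1","H2","H0","H1","H0","H1","H0","H1","H0","H0","H0","H2"]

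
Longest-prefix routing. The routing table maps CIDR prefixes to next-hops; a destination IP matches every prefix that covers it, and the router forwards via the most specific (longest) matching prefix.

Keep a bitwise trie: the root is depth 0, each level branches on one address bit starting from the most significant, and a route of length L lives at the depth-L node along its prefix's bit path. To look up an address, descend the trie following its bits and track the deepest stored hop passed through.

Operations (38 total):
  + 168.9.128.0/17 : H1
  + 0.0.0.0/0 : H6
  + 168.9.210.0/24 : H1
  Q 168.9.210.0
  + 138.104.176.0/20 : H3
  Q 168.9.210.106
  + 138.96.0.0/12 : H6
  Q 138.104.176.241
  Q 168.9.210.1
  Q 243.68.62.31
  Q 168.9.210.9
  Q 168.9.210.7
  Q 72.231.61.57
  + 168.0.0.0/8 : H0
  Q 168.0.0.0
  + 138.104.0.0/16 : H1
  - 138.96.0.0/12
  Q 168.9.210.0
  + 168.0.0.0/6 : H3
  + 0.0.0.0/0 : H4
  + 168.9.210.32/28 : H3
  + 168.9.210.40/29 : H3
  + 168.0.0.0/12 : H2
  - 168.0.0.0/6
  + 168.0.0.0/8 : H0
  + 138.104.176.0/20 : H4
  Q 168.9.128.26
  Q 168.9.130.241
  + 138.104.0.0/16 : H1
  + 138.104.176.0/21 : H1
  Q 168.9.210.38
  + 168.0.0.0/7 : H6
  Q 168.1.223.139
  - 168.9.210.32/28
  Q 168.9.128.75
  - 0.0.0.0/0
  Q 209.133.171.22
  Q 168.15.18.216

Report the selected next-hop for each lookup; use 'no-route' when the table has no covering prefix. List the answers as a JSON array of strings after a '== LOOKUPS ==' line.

Process each operation:
  + 168.9.128.0/17 (H1) depth=17
  + 0.0.0.0/0 (H6) depth=0
  + 168.9.210.0/24 (H1) depth=24
  Q 168.9.210.0: descend 101010000000100111010010 ; hops seen [H6,H1,H1] ; pick H1
  + 138.104.176.0/20 (H3) depth=20
  Q 168.9.210.106: descend 101010000000100111010010 ; hops seen [H6,H1,H1] ; pick H1
  + 138.96.0.0/12 (H6) depth=12
  Q 138.104.176.241: descend 10001010011010001011 ; hops seen [H6,H6,H3] ; pick H3
  Q 168.9.210.1: descend 101010000000100111010010 ; hops seen [H6,H1,H1] ; pick H1
  Q 243.68.62.31: descend 1 ; hops seen [H6] ; pick H6
  Q 168.9.210.9: descend 101010000000100111010010 ; hops seen [H6,H1,H1] ; pick H1
  Q 168.9.210.7: descend 101010000000100111010010 ; hops seen [H6,H1,H1] ; pick H1
  Q 72.231.61.57: descend ε ; hops seen [H6] ; pick H6
  + 168.0.0.0/8 (H0) depth=8
  Q 168.0.0.0: descend 101010000000 ; hops seen [H6,H0] ; pick H0
  + 138.104.0.0/16 (H1) depth=16
  - 138.96.0.0/12 clear@12
  Q 168.9.210.0: descend 101010000000100111010010 ; hops seen [H6,H0,H1,H1] ; pick H1
  + 168.0.0.0/6 (H3) depth=6
  + 0.0.0.0/0 (H4) depth=0
  + 168.9.210.32/28 (H3) depth=28
  + 168.9.210.40/29 (H3) depth=29
  + 168.0.0.0/12 (H2) depth=12
  - 168.0.0.0/6 clear@6
  + 168.0.0.0/8 (H0) depth=8
  + 138.104.176.0/20 (H4) depth=20
  Q 168.9.128.26: descend 10101000000010011 ; hops seen [H4,H0,H2,H1] ; pick H1
  Q 168.9.130.241: descend 10101000000010011 ; hops seen [H4,H0,H2,H1] ; pick H1
  + 138.104.0.0/16 (H1) depth=16
  + 138.104.176.0/21 (H1) depth=21
  Q 168.9.210.38: descend 1010100000001001110100100010 ; hops seen [H4,H0,H2,H1,H1,H3] ; pick H3
  + 168.0.0.0/7 (H6) depth=7
  Q 168.1.223.139: descend 101010000000 ; hops seen [H4,H6,H0,H2] ; pick H2
  - 168.9.210.32/28 clear@28
  Q 168.9.128.75: descend 10101000000010011 ; hops seen [H4,H6,H0,H2,H1] ; pick H1
  - 0.0.0.0/0 clear@0
  Q 209.133.171.22: descend 1 ; hops seen [∅] ; pick no-route
  Q 168.15.18.216: descend 1010100000001 ; hops seen [H6,H0,H2] ; pick H2

== LOOKUPS ==
["H1","H1","H3","H1","H6","H1","H1","H6","H0","H1","H1","H1","H3","H2","H1","no-route","H2"]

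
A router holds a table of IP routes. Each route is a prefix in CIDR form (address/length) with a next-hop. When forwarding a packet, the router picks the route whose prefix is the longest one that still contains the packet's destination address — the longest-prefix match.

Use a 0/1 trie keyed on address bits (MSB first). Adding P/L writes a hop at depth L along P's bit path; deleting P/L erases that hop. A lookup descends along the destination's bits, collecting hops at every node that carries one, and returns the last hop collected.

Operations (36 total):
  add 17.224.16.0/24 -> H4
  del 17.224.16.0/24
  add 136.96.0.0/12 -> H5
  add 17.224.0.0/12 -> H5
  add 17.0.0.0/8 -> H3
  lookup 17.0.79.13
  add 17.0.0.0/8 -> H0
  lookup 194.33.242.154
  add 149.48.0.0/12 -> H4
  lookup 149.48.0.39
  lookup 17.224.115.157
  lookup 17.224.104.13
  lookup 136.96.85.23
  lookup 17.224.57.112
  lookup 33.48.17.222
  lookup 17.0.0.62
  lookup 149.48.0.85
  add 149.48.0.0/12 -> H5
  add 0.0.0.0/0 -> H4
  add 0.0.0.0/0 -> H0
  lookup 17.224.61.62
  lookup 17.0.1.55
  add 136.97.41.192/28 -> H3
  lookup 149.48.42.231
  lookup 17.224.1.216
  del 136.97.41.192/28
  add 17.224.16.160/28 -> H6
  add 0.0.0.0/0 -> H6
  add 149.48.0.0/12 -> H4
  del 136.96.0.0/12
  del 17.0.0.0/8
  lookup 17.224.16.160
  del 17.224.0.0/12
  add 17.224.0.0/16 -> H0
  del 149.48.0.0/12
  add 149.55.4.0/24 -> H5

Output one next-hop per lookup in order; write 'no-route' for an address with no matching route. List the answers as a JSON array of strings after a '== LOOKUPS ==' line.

Process each operation:
  + 17.224.16.0/24 (H4) depth=24
  - 17.224.16.0/24 clear@24
  + 136.96.0.0/12 (H5) depth=12
  + 17.224.0.0/12 (H5) depth=12
  + 17.0.0.0/8 (H3) depth=8
  lookup 17.0.79.13: bits 00010001 walk d0:-→d1:-→d2:-→d3:-→d4:-→d5:-→d6:-→d7:-→d8:H3 -> H3
  + 17.0.0.0/8 (H0) depth=8
  lookup 194.33.242.154: bits 1 walk d0:-→d1:- -> no-route
  + 149.48.0.0/12 (H4) depth=12
  lookup 149.48.0.39: bits 100101010011 walk d0:-→d1:-→d2:-→d3:-→d4:-→d5:-→d6:-→d7:-→d8:-→d9:-→d10:-→d11:-→d12:H4 -> H4
  lookup 17.224.115.157: bits 00010001111000000 walk d0:-→d1:-→d2:-→d3:-→d4:-→d5:-→d6:-→d7:-→d8:H0→d9:-→d10:-→d11:-→d12:H5→d13:-→d14:-→d15:-→d16:-→d17:- -> H5
  lookup 17.224.104.13: bits 00010001111000000 walk d0:-→d1:-→d2:-→d3:-→d4:-→d5:-→d6:-→d7:-→d8:H0→d9:-→d10:-→d11:-→d12:H5→d13:-→d14:-→d15:-→d16:-→d17:- -> H5
  lookup 136.96.85.23: bits 100010000110 walk d0:-→d1:-→d2:-→d3:-→d4:-→d5:-→d6:-→d7:-→d8:-→d9:-→d10:-→d11:-→d12:H5 -> H5
  lookup 17.224.57.112: bits 000100011110000000 walk d0:-→d1:-→d2:-→d3:-→d4:-→d5:-→d6:-→d7:-→d8:H0→d9:-→d10:-→d11:-→d12:H5→d13:-→d14:-→d15:-→d16:-→d17:-→d18:- -> H5
  lookup 33.48.17.222: bits 00 walk d0:-→d1:-→d2:- -> no-route
  lookup 17.0.0.62: bits 00010001 walk d0:-→d1:-→d2:-→d3:-→d4:-→d5:-→d6:-→d7:-→d8:H0 -> H0
  lookup 149.48.0.85: bits 100101010011 walk d0:-→d1:-→d2:-→d3:-→d4:-→d5:-→d6:-→d7:-→d8:-→d9:-→d10:-→d11:-→d12:H4 -> H4
  + 149.48.0.0/12 (H5) depth=12
  + 0.0.0.0/0 (H4) depth=0
  + 0.0.0.0/0 (H0) depth=0
  lookup 17.224.61.62: bits 000100011110000000 walk d0:H0→d1:-→d2:-→d3:-→d4:-→d5:-→d6:-→d7:-→d8:H0→d9:-→d10:-→d11:-→d12:H5→d13:-→d14:-→d15:-→d16:-→d17:-→d18:- -> H5
  lookup 17.0.1.55: bits 00010001 walk d0:H0→d1:-→d2:-→d3:-→d4:-→d5:-→d6:-→d7:-→d8:H0 -> H0
  + 136.97.41.192/28 (H3) depth=28
  lookup 149.48.42.231: bits 100101010011 walk d0:H0→d1:-→d2:-→d3:-→d4:-→d5:-→d6:-→d7:-→d8:-→d9:-→d10:-→d11:-→d12:H5 -> H5
  lookup 17.224.1.216: bits 0001000111100000000 walk d0:H0→d1:-→d2:-→d3:-→d4:-→d5:-→d6:-→d7:-→d8:H0→d9:-→d10:-→d11:-→d12:H5→d13:-→d14:-→d15:-→d16:-→d17:-→d18:-→d19:- -> H5
  - 136.97.41.192/28 clear@28
  + 17.224.16.160/28 (H6) depth=28
  + 0.0.0.0/0 (H6) depth=0
  + 149.48.0.0/12 (H4) depth=12
  - 136.96.0.0/12 clear@12
  - 17.0.0.0/8 clear@8
  lookup 17.224.16.160: bits 0001000111100000000100001010 walk d0:H6→d1:-→d2:-→d3:-→d4:-→d5:-→d6:-→d7:-→d8:-→d9:-→d10:-→d11:-→d12:H5→d13:-→d14:-→d15:-→d16:-→d17:-→d18:-→d19:-→d20:-→d21:-→d22:-→d23:-→d24:-→d25:-→d26:-→d27:-→d28:H6 -> H6
  - 17.224.0.0/12 clear@12
  + 17.224.0.0/16 (H0) depth=16
  - 149.48.0.0/12 clear@12
  + 149.55.4.0/24 (H5) depth=24

== LOOKUPS ==
["H3","no-route","H4","H5","H5","H5","H5","no-route","H0","H4","H5","H0","H5","H5","H6"]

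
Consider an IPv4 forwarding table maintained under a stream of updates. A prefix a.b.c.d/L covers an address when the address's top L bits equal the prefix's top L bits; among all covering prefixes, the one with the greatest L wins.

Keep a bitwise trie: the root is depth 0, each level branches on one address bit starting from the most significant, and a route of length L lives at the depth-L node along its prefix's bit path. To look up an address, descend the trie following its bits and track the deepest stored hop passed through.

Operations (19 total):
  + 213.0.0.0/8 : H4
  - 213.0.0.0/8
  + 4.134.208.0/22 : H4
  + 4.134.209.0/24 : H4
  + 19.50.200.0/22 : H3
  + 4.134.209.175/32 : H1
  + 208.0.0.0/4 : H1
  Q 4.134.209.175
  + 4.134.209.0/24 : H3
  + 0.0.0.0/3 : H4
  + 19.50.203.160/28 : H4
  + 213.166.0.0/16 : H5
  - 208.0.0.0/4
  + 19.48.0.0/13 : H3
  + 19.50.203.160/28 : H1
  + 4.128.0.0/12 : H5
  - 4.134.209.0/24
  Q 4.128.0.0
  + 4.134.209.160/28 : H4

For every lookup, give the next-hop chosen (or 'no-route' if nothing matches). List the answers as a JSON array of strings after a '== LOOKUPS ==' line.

Apply in order:
  + 213.0.0.0/8 (H4) depth=8
  del 213.0.0.0/8 (clear depth 8)
  + 4.134.208.0/22 (H4) depth=22
  + 4.134.209.0/24 (H4) depth=24
  + 19.50.200.0/22 (H3) depth=22
  + 4.134.209.175/32 (H1) depth=32
  + 208.0.0.0/4 (H1) depth=4
  ? 4.134.209.175  path d0:-→d1:-→d2:-→d3:-→d4:-→d5:-→d6:-→d7:-→d8:-→d9:-→d10:-→d11:-→d12:-→d13:-→d14:-→d15:-→d16:-→d17:-→d18:-→d19:-→d20:-→d21:-→d22:H4→d23:-→d24:H4→d25:-→d26:-→d27:-→d28:-→d29:-→d30:-→d31:-→d32:H1  best=H1
  + 4.134.209.0/24 (H3) depth=24
  + 0.0.0.0/3 (H4) depth=3
  + 19.50.203.160/28 (H4) depth=28
  + 213.166.0.0/16 (H5) depth=16
  del 208.0.0.0/4 (clear depth 4)
  + 19.48.0.0/13 (H3) depth=13
  + 19.50.203.160/28 (H1) depth=28
  + 4.128.0.0/12 (H5) depth=12
  del 4.134.209.0/24 (clear depth 24)
  ? 4.128.0.0  path d0:-→d1:-→d2:-→d3:H4→d4:-→d5:-→d6:-→d7:-→d8:-→d9:-→d10:-→d11:-→d12:H5→d13:-  best=H5
  + 4.134.209.160/28 (H4) depth=28

== LOOKUPS ==
["H1","H5"]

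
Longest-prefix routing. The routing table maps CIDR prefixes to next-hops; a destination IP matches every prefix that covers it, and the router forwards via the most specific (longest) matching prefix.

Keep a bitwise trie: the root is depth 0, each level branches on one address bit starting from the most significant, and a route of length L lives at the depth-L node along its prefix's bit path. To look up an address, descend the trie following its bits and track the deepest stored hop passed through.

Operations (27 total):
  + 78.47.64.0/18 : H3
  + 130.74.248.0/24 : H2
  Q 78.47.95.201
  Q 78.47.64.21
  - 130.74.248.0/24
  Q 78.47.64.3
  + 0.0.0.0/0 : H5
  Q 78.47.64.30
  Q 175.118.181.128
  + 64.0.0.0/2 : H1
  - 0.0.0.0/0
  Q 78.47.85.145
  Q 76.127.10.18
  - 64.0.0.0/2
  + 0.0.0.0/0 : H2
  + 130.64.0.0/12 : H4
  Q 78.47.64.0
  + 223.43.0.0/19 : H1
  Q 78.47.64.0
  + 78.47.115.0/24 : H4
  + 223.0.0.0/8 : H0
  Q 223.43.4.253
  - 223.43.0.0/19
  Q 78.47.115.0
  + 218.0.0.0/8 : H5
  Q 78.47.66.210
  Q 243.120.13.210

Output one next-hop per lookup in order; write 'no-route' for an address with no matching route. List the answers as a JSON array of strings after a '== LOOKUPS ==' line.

Process each operation:
  add 78.47.64.0/18 -> H3 at depth 18
  add 130.74.248.0/24 -> H2 at depth 24
  lookup 78.47.95.201: bits 010011100010111101 walk d0:-→d1:-→d2:-→d3:-→d4:-→d5:-→d6:-→d7:-→d8:-→d9:-→d10:-→d11:-→d12:-→d13:-→d14:-→d15:-→d16:-→d17:-→d18:H3 -> H3
  lookup 78.47.64.21: bits 010011100010111101 walk d0:-→d1:-→d2:-→d3:-→d4:-→d5:-→d6:-→d7:-→d8:-→d9:-→d10:-→d11:-→d12:-→d13:-→d14:-→d15:-→d16:-→d17:-→d18:H3 -> H3
  del 130.74.248.0/24 (clear depth 24)
  lookup 78.47.64.3: bits 010011100010111101 walk d0:-→d1:-→d2:-→d3:-→d4:-→d5:-→d6:-→d7:-→d8:-→d9:-→d10:-→d11:-→d12:-→d13:-→d14:-→d15:-→d16:-→d17:-→d18:H3 -> H3
  add 0.0.0.0/0 -> H5 at depth 0
  lookup 78.47.64.30: bits 010011100010111101 walk d0:H5→d1:-→d2:-→d3:-→d4:-→d5:-→d6:-→d7:-→d8:-→d9:-→d10:-→d11:-→d12:-→d13:-→d14:-→d15:-→d16:-→d17:-→d18:H3 -> H3
  lookup 175.118.181.128: bits 10 walk d0:H5→d1:-→d2:- -> H5
  add 64.0.0.0/2 -> H1 at depth 2
  del 0.0.0.0/0 (clear depth 0)
  lookup 78.47.85.145: bits 010011100010111101 walk d0:-→d1:-→d2:H1→d3:-→d4:-→d5:-→d6:-→d7:-→d8:-→d9:-→d10:-→d11:-→d12:-→d13:-→d14:-→d15:-→d16:-→d17:-→d18:H3 -> H3
  lookup 76.127.10.18: bits 010011 walk d0:-→d1:-→d2:H1→d3:-→d4:-→d5:-→d6:- -> H1
  del 64.0.0.0/2 (clear depth 2)
  add 0.0.0.0/0 -> H2 at depth 0
  add 130.64.0.0/12 -> H4 at depth 12
  lookup 78.47.64.0: bits 010011100010111101 walk d0:H2→d1:-→d2:-→d3:-→d4:-→d5:-→d6:-→d7:-→d8:-→d9:-→d10:-→d11:-→d12:-→d13:-→d14:-→d15:-→d16:-→d17:-→d18:H3 -> H3
  add 223.43.0.0/19 -> H1 at depth 19
  lookup 78.47.64.0: bits 010011100010111101 walk d0:H2→d1:-→d2:-→d3:-→d4:-→d5:-→d6:-→d7:-→d8:-→d9:-→d10:-→d11:-→d12:-→d13:-→d14:-→d15:-→d16:-→d17:-→d18:H3 -> H3
  add 78.47.115.0/24 -> H4 at depth 24
  add 223.0.0.0/8 -> H0 at depth 8
  lookup 223.43.4.253: bits 1101111100101011000 walk d0:H2→d1:-→d2:-→d3:-→d4:-→d5:-→d6:-→d7:-→d8:H0→d9:-→d10:-→d11:-→d12:-→d13:-→d14:-→d15:-→d16:-→d17:-→d18:-→d19:H1 -> H1
  del 223.43.0.0/19 (clear depth 19)
  lookup 78.47.115.0: bits 010011100010111101110011 walk d0:H2→d1:-→d2:-→d3:-→d4:-→d5:-→d6:-→d7:-→d8:-→d9:-→d10:-→d11:-→d12:-→d13:-→d14:-→d15:-→d16:-→d17:-→d18:H3→d19:-→d20:-→d21:-→d22:-→d23:-→d24:H4 -> H4
  add 218.0.0.0/8 -> H5 at depth 8
  lookup 78.47.66.210: bits 010011100010111101 walk d0:H2→d1:-→d2:-→d3:-→d4:-→d5:-→d6:-→d7:-→d8:-→d9:-→d10:-→d11:-→d12:-→d13:-→d14:-→d15:-→d16:-→d17:-→d18:H3 -> H3
  lookup 243.120.13.210: bits 11 walk d0:H2→d1:-→d2:- -> H2

== LOOKUPS ==
["H3","H3","H3","H3","H5","H3","H1","H3","H3","H1","H4","H3","H2"]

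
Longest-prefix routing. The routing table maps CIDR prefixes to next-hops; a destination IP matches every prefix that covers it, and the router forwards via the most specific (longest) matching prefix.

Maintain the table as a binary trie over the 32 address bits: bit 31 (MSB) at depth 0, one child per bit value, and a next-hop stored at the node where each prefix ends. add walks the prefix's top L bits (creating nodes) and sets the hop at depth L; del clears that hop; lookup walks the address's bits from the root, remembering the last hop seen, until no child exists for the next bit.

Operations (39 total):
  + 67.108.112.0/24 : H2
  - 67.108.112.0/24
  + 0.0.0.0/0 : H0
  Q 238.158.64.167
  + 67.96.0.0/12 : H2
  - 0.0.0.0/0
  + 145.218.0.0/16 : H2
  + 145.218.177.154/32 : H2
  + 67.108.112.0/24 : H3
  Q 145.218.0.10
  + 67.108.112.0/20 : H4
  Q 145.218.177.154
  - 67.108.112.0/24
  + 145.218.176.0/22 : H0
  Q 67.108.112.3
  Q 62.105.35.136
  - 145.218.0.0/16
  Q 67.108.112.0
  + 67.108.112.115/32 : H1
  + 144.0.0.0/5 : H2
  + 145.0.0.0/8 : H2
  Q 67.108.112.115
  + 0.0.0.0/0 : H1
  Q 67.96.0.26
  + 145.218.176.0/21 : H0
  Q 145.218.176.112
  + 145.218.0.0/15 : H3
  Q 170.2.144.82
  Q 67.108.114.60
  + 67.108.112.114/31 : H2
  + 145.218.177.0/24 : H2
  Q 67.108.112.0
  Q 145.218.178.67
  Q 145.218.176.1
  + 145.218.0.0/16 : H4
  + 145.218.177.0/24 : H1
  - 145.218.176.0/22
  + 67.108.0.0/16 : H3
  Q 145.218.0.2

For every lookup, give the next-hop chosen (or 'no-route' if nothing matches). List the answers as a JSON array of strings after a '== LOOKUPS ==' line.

Apply in order:
  add 67.108.112.0/24 -> H2 at depth 24
  del 67.108.112.0/24 (clear depth 24)
  add 0.0.0.0/0 -> H0 at depth 0
  lookup 238.158.64.167: bits ε walk d0:H0 -> H0
  add 67.96.0.0/12 -> H2 at depth 12
  del 0.0.0.0/0 (clear depth 0)
  add 145.218.0.0/16 -> H2 at depth 16
  add 145.218.177.154/32 -> H2 at depth 32
  add 67.108.112.0/24 -> H3 at depth 24
  lookup 145.218.0.10: bits 1001000111011010 walk d0:-→d1:-→d2:-→d3:-→d4:-→d5:-→d6:-→d7:-→d8:-→d9:-→d10:-→d11:-→d12:-→d13:-→d14:-→d15:-→d16:H2 -> H2
  add 67.108.112.0/20 -> H4 at depth 20
  lookup 145.218.177.154: bits 10010001110110101011000110011010 walk d0:-→d1:-→d2:-→d3:-→d4:-→d5:-→d6:-→d7:-→d8:-→d9:-→d10:-→d11:-→d12:-→d13:-→d14:-→d15:-→d16:H2→d17:-→d18:-→d19:-→d20:-→d21:-→d22:-→d23:-→d24:-→d25:-→d26:-→d27:-→d28:-→d29:-→d30:-→d31:-→d32:H2 -> H2
  del 67.108.112.0/24 (clear depth 24)
  add 145.218.176.0/22 -> H0 at depth 22
  lookup 67.108.112.3: bits 010000110110110001110000 walk d0:-→d1:-→d2:-→d3:-→d4:-→d5:-→d6:-→d7:-→d8:-→d9:-→d10:-→d11:-→d12:H2→d13:-→d14:-→d15:-→d16:-→d17:-→d18:-→d19:-→d20:H4→d21:-→d22:-→d23:-→d24:- -> H4
  lookup 62.105.35.136: bits 0 walk d0:-→d1:- -> no-route
  del 145.218.0.0/16 (clear depth 16)
  lookup 67.108.112.0: bits 010000110110110001110000 walk d0:-→d1:-→d2:-→d3:-→d4:-→d5:-→d6:-→d7:-→d8:-→d9:-→d10:-→d11:-→d12:H2→d13:-→d14:-→d15:-→d16:-→d17:-→d18:-→d19:-→d20:H4→d21:-→d22:-→d23:-→d24:- -> H4
  add 67.108.112.115/32 -> H1 at depth 32
  add 144.0.0.0/5 -> H2 at depth 5
  add 145.0.0.0/8 -> H2 at depth 8
  lookup 67.108.112.115: bits 01000011011011000111000001110011 walk d0:-→d1:-→d2:-→d3:-→d4:-→d5:-→d6:-→d7:-→d8:-→d9:-→d10:-→d11:-→d12:H2→d13:-→d14:-→d15:-→d16:-→d17:-→d18:-→d19:-→d20:H4→d21:-→d22:-→d23:-→d24:-→d25:-→d26:-→d27:-→d28:-→d29:-→d30:-→d31:-→d32:H1 -> H1
  add 0.0.0.0/0 -> H1 at depth 0
  lookup 67.96.0.26: bits 010000110110 walk d0:H1→d1:-→d2:-→d3:-→d4:-→d5:-→d6:-→d7:-→d8:-→d9:-→d10:-→d11:-→d12:H2 -> H2
  add 145.218.176.0/21 -> H0 at depth 21
  lookup 145.218.176.112: bits 10010001110110101011000 walk d0:H1→d1:-→d2:-→d3:-→d4:-→d5:H2→d6:-→d7:-→d8:H2→d9:-→d10:-→d11:-→d12:-→d13:-→d14:-→d15:-→d16:-→d17:-→d18:-→d19:-→d20:-→d21:H0→d22:H0→d23:- -> H0
  add 145.218.0.0/15 -> H3 at depth 15
  lookup 170.2.144.82: bits 10 walk d0:H1→d1:-→d2:- -> H1
  lookup 67.108.114.60: bits 0100001101101100011100 walk d0:H1→d1:-→d2:-→d3:-→d4:-→d5:-→d6:-→d7:-→d8:-→d9:-→d10:-→d11:-→d12:H2→d13:-→d14:-→d15:-→d16:-→d17:-→d18:-→d19:-→d20:H4→d21:-→d22:- -> H4
  add 67.108.112.114/31 -> H2 at depth 31
  add 145.218.177.0/24 -> H2 at depth 24
  lookup 67.108.112.0: bits 0100001101101100011100000 walk d0:H1→d1:-→d2:-→d3:-→d4:-→d5:-→d6:-→d7:-→d8:-→d9:-→d10:-→d11:-→d12:H2→d13:-→d14:-→d15:-→d16:-→d17:-→d18:-→d19:-→d20:H4→d21:-→d22:-→d23:-→d24:-→d25:- -> H4
  lookup 145.218.178.67: bits 1001000111011010101100 walk d0:H1→d1:-→d2:-→d3:-→d4:-→d5:H2→d6:-→d7:-→d8:H2→d9:-→d10:-→d11:-→d12:-→d13:-→d14:-→d15:H3→d16:-→d17:-→d18:-→d19:-→d20:-→d21:H0→d22:H0 -> H0
  lookup 145.218.176.1: bits 10010001110110101011000 walk d0:H1→d1:-→d2:-→d3:-→d4:-→d5:H2→d6:-→d7:-→d8:H2→d9:-→d10:-→d11:-→d12:-→d13:-→d14:-→d15:H3→d16:-→d17:-→d18:-→d19:-→d20:-→d21:H0→d22:H0→d23:- -> H0
  add 145.218.0.0/16 -> H4 at depth 16
  add 145.218.177.0/24 -> H1 at depth 24
  del 145.218.176.0/22 (clear depth 22)
  add 67.108.0.0/16 -> H3 at depth 16
  lookup 145.218.0.2: bits 1001000111011010 walk d0:H1→d1:-→d2:-→d3:-→d4:-→d5:H2→d6:-→d7:-→d8:H2→d9:-→d10:-→d11:-→d12:-→d13:-→d14:-→d15:H3→d16:H4 -> H4

== LOOKUPS ==
["H0","H2","H2","H4","no-route","H4","H1","H2","H0","H1","H4","H4","H0","H0","H4"]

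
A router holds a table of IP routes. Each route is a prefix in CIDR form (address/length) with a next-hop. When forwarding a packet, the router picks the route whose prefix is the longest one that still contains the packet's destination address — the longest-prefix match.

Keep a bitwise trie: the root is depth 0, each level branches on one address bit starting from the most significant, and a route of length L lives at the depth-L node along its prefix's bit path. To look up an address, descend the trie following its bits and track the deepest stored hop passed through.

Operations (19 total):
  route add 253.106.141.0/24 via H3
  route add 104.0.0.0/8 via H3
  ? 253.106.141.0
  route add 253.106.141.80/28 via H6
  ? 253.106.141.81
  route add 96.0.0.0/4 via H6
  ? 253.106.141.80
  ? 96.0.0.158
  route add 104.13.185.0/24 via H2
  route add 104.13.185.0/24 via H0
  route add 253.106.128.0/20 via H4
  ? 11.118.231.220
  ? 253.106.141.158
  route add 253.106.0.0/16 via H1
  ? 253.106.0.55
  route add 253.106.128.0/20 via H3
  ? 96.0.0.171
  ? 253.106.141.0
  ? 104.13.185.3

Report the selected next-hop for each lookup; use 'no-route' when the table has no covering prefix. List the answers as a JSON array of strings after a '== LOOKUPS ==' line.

Process each operation:
  add 253.106.141.0/24 -> H3 at depth 24
  add 104.0.0.0/8 -> H3 at depth 8
  ? 253.106.141.0  path d0:-→d1:-→d2:-→d3:-→d4:-→d5:-→d6:-→d7:-→d8:-→d9:-→d10:-→d11:-→d12:-→d13:-→d14:-→d15:-→d16:-→d17:-→d18:-→d19:-→d20:-→d21:-→d22:-→d23:-→d24:H3  best=H3
  add 253.106.141.80/28 -> H6 at depth 28
  ? 253.106.141.81  path d0:-→d1:-→d2:-→d3:-→d4:-→d5:-→d6:-→d7:-→d8:-→d9:-→d10:-→d11:-→d12:-→d13:-→d14:-→d15:-→d16:-→d17:-→d18:-→d19:-→d20:-→d21:-→d22:-→d23:-→d24:H3→d25:-→d26:-→d27:-→d28:H6  best=H6
  add 96.0.0.0/4 -> H6 at depth 4
  ? 253.106.141.80  path d0:-→d1:-→d2:-→d3:-→d4:-→d5:-→d6:-→d7:-→d8:-→d9:-→d10:-→d11:-→d12:-→d13:-→d14:-→d15:-→d16:-→d17:-→d18:-→d19:-→d20:-→d21:-→d22:-→d23:-→d24:H3→d25:-→d26:-→d27:-→d28:H6  best=H6
  ? 96.0.0.158  path d0:-→d1:-→d2:-→d3:-→d4:H6  best=H6
  add 104.13.185.0/24 -> H2 at depth 24
  add 104.13.185.0/24 -> H0 at depth 24
  add 253.106.128.0/20 -> H4 at depth 20
  ? 11.118.231.220  path d0:-→d1:-  best=no-route
  ? 253.106.141.158  path d0:-→d1:-→d2:-→d3:-→d4:-→d5:-→d6:-→d7:-→d8:-→d9:-→d10:-→d11:-→d12:-→d13:-→d14:-→d15:-→d16:-→d17:-→d18:-→d19:-→d20:H4→d21:-→d22:-→d23:-→d24:H3  best=H3
  add 253.106.0.0/16 -> H1 at depth 16
  ? 253.106.0.55  path d0:-→d1:-→d2:-→d3:-→d4:-→d5:-→d6:-→d7:-→d8:-→d9:-→d10:-→d11:-→d12:-→d13:-→d14:-→d15:-→d16:H1  best=H1
  add 253.106.128.0/20 -> H3 at depth 20
  ? 96.0.0.171  path d0:-→d1:-→d2:-→d3:-→d4:H6  best=H6
  ? 253.106.141.0  path d0:-→d1:-→d2:-→d3:-→d4:-→d5:-→d6:-→d7:-→d8:-→d9:-→d10:-→d11:-→d12:-→d13:-→d14:-→d15:-→d16:H1→d17:-→d18:-→d19:-→d20:H3→d21:-→d22:-→d23:-→d24:H3→d25:-  best=H3
  ? 104.13.185.3  path d0:-→d1:-→d2:-→d3:-→d4:H6→d5:-→d6:-→d7:-→d8:H3→d9:-→d10:-→d11:-→d12:-→d13:-→d14:-→d15:-→d16:-→d17:-→d18:-→d19:-→d20:-→d21:-→d22:-→d23:-→d24:H0  best=H0

== LOOKUPS ==
["H3","H6","H6","H6","no-route","H3","H1","H6","H3","H0"]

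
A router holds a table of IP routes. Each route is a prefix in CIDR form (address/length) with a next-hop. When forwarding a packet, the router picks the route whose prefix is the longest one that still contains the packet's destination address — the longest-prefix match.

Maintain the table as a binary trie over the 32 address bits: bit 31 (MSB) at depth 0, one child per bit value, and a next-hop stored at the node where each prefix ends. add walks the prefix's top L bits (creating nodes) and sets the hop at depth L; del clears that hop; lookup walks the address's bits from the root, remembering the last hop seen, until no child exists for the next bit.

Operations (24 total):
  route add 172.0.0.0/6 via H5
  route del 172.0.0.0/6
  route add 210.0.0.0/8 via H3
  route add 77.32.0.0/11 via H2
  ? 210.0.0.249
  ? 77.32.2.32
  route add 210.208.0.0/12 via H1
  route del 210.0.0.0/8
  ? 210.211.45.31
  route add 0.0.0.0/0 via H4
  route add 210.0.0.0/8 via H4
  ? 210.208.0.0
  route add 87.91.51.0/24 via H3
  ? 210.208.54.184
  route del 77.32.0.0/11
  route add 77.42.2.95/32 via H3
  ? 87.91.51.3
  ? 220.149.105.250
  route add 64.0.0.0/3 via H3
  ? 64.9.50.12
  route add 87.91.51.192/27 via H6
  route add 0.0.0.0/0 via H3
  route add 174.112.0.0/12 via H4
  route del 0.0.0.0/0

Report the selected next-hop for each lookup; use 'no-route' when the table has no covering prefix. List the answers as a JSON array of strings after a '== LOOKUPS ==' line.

Process each operation:
  add 172.0.0.0/6 -> H5 at depth 6
  - 172.0.0.0/6 clear@6
  add 210.0.0.0/8 -> H3 at depth 8
  add 77.32.0.0/11 -> H2 at depth 11
  ? 210.0.0.249  path d0:-→d1:-→d2:-→d3:-→d4:-→d5:-→d6:-→d7:-→d8:H3  best=H3
  ? 77.32.2.32  path d0:-→d1:-→d2:-→d3:-→d4:-→d5:-→d6:-→d7:-→d8:-→d9:-→d10:-→d11:H2  best=H2
  add 210.208.0.0/12 -> H1 at depth 12
  - 210.0.0.0/8 clear@8
  ? 210.211.45.31  path d0:-→d1:-→d2:-→d3:-→d4:-→d5:-→d6:-→d7:-→d8:-→d9:-→d10:-→d11:-→d12:H1  best=H1
  add 0.0.0.0/0 -> H4 at depth 0
  add 210.0.0.0/8 -> H4 at depth 8
  ? 210.208.0.0  path d0:H4→d1:-→d2:-→d3:-→d4:-→d5:-→d6:-→d7:-→d8:H4→d9:-→d10:-→d11:-→d12:H1  best=H1
  add 87.91.51.0/24 -> H3 at depth 24
  ? 210.208.54.184  path d0:H4→d1:-→d2:-→d3:-→d4:-→d5:-→d6:-→d7:-→d8:H4→d9:-→d10:-→d11:-→d12:H1  best=H1
  - 77.32.0.0/11 clear@11
  add 77.42.2.95/32 -> H3 at depth 32
  ? 87.91.51.3  path d0:H4→d1:-→d2:-→d3:-→d4:-→d5:-→d6:-→d7:-→d8:-→d9:-→d10:-→d11:-→d12:-→d13:-→d14:-→d15:-→d16:-→d17:-→d18:-→d19:-→d20:-→d21:-→d22:-→d23:-→d24:H3  best=H3
  ? 220.149.105.250  path d0:H4→d1:-→d2:-→d3:-→d4:-  best=H4
  add 64.0.0.0/3 -> H3 at depth 3
  ? 64.9.50.12  path d0:H4→d1:-→d2:-→d3:H3→d4:-  best=H3
  add 87.91.51.192/27 -> H6 at depth 27
  add 0.0.0.0/0 -> H3 at depth 0
  add 174.112.0.0/12 -> H4 at depth 12
  - 0.0.0.0/0 clear@0

== LOOKUPS ==
["H3","H2","H1","H1","H1","H3","H4","H3"]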